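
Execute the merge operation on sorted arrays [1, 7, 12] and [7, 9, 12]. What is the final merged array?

Merging process:

Compare 1 vs 7: take 1 from left. Merged: [1]
Compare 7 vs 7: take 7 from left. Merged: [1, 7]
Compare 12 vs 7: take 7 from right. Merged: [1, 7, 7]
Compare 12 vs 9: take 9 from right. Merged: [1, 7, 7, 9]
Compare 12 vs 12: take 12 from left. Merged: [1, 7, 7, 9, 12]
Append remaining from right: [12]. Merged: [1, 7, 7, 9, 12, 12]

Final merged array: [1, 7, 7, 9, 12, 12]
Total comparisons: 5

The merged array is [1, 7, 7, 9, 12, 12], requiring 5 comparisons. The merge step runs in O(n) time where n is the total number of elements.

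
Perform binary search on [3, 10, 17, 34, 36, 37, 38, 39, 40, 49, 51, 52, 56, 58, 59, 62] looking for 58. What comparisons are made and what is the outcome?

Binary search for 58 in [3, 10, 17, 34, 36, 37, 38, 39, 40, 49, 51, 52, 56, 58, 59, 62]:

lo=0, hi=15, mid=7, arr[mid]=39 -> 39 < 58, search right half
lo=8, hi=15, mid=11, arr[mid]=52 -> 52 < 58, search right half
lo=12, hi=15, mid=13, arr[mid]=58 -> Found target at index 13!

Binary search finds 58 at index 13 after 3 comparisons. The search repeatedly halves the search space by comparing with the middle element.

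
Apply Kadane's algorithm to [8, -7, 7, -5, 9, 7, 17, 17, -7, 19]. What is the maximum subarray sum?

Using Kadane's algorithm on [8, -7, 7, -5, 9, 7, 17, 17, -7, 19]:

Scanning through the array:
Position 1 (value -7): max_ending_here = 1, max_so_far = 8
Position 2 (value 7): max_ending_here = 8, max_so_far = 8
Position 3 (value -5): max_ending_here = 3, max_so_far = 8
Position 4 (value 9): max_ending_here = 12, max_so_far = 12
Position 5 (value 7): max_ending_here = 19, max_so_far = 19
Position 6 (value 17): max_ending_here = 36, max_so_far = 36
Position 7 (value 17): max_ending_here = 53, max_so_far = 53
Position 8 (value -7): max_ending_here = 46, max_so_far = 53
Position 9 (value 19): max_ending_here = 65, max_so_far = 65

Maximum subarray: [8, -7, 7, -5, 9, 7, 17, 17, -7, 19]
Maximum sum: 65

The maximum subarray is [8, -7, 7, -5, 9, 7, 17, 17, -7, 19] with sum 65. This subarray runs from index 0 to index 9.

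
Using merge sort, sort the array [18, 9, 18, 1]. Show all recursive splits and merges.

Merge sort trace:

Split: [18, 9, 18, 1] -> [18, 9] and [18, 1]
  Split: [18, 9] -> [18] and [9]
  Merge: [18] + [9] -> [9, 18]
  Split: [18, 1] -> [18] and [1]
  Merge: [18] + [1] -> [1, 18]
Merge: [9, 18] + [1, 18] -> [1, 9, 18, 18]

Final sorted array: [1, 9, 18, 18]

The merge sort proceeds by recursively splitting the array and merging sorted halves.
After all merges, the sorted array is [1, 9, 18, 18].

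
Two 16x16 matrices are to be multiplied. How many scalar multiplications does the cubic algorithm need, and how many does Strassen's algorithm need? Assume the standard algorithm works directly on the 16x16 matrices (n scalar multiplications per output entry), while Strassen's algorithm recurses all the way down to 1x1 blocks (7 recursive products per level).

Matrix multiplication for 16x16 matrices:

Standard algorithm: 16^3 = 4096 multiplications
Strassen's algorithm: 7^(log2(16)) = 7^4 = 2401 multiplications
Savings: 4096 - 2401 = 1695 multiplications

Standard: 4096 multiplications (16^3). Strassen: 2401 multiplications (7^4). Strassen reduces 8 recursive multiplications to 7 at each level.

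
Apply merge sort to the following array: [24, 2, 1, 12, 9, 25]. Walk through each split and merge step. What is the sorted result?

Merge sort trace:

Split: [24, 2, 1, 12, 9, 25] -> [24, 2, 1] and [12, 9, 25]
  Split: [24, 2, 1] -> [24] and [2, 1]
    Split: [2, 1] -> [2] and [1]
    Merge: [2] + [1] -> [1, 2]
  Merge: [24] + [1, 2] -> [1, 2, 24]
  Split: [12, 9, 25] -> [12] and [9, 25]
    Split: [9, 25] -> [9] and [25]
    Merge: [9] + [25] -> [9, 25]
  Merge: [12] + [9, 25] -> [9, 12, 25]
Merge: [1, 2, 24] + [9, 12, 25] -> [1, 2, 9, 12, 24, 25]

Final sorted array: [1, 2, 9, 12, 24, 25]

The merge sort proceeds by recursively splitting the array and merging sorted halves.
After all merges, the sorted array is [1, 2, 9, 12, 24, 25].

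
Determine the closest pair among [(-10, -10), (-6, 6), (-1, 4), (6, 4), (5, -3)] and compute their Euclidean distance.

Computing all pairwise distances among 5 points:

d((-10, -10), (-6, 6)) = 16.4924
d((-10, -10), (-1, 4)) = 16.6433
d((-10, -10), (6, 4)) = 21.2603
d((-10, -10), (5, -3)) = 16.5529
d((-6, 6), (-1, 4)) = 5.3852 <-- minimum
d((-6, 6), (6, 4)) = 12.1655
d((-6, 6), (5, -3)) = 14.2127
d((-1, 4), (6, 4)) = 7.0
d((-1, 4), (5, -3)) = 9.2195
d((6, 4), (5, -3)) = 7.0711

Closest pair: (-6, 6) and (-1, 4) with distance 5.3852

The closest pair is (-6, 6) and (-1, 4) with Euclidean distance 5.3852. For 5 points, brute-force pairwise comparison is shown above. For large n, the divide-and-conquer algorithm (sort by x, recurse on halves, check the dividing strip) achieves O(n log n).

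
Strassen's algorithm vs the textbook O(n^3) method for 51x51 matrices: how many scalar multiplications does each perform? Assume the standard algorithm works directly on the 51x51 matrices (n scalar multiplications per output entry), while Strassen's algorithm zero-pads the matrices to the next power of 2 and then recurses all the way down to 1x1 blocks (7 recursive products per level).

Matrix multiplication for 51x51 matrices:

Strassen's algorithm requires power-of-2 dimensions. Pad 51x51 to 64x64 (next power of 2).

Standard algorithm: 51^3 = 132651 multiplications
Strassen's algorithm: 7^(log2(64)) = 7^6 = 117649 multiplications
Savings: 132651 - 117649 = 15002 multiplications

Standard: 132651 multiplications (51^3). Strassen: 117649 multiplications (7^6, after padding to 64x64). Strassen reduces 8 recursive multiplications to 7 at each level.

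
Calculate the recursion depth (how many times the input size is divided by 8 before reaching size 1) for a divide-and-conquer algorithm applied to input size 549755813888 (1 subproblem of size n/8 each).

For divide and conquer with division factor 8:

Problem sizes at each level:
Level 0: 549755813888
Level 1: 68719476736
Level 2: 8589934592
Level 3: 1073741824
Level 4: 134217728
Level 5: 16777216
Level 6: 2097152
Level 7: 262144
Level 8: 32768
Level 9: 4096
Level 10: 512
Level 11: 64
Level 12: 8
Level 13: 1

The root is level 0 and the size-1 base case is level 13 (the tree spans levels 0 through 13, i.e. 14 levels counting the root), so the depth is the number of divisions: log_8(549755813888) = 13

The recursion tree depth is log_8(549755813888) = 13. At each level, the problem size is divided by 8, so it takes 13 divisions to reduce to a base case of size 1. The algorithm makes 1 recursive call at each level.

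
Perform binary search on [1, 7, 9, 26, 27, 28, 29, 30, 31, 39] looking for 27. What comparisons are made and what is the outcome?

Binary search for 27 in [1, 7, 9, 26, 27, 28, 29, 30, 31, 39]:

lo=0, hi=9, mid=4, arr[mid]=27 -> Found target at index 4!

Binary search finds 27 at index 4 after 1 comparisons. The search repeatedly halves the search space by comparing with the middle element.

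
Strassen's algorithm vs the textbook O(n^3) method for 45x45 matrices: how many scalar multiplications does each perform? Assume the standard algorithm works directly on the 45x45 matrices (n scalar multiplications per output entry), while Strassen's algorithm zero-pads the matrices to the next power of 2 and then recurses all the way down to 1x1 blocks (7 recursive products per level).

Matrix multiplication for 45x45 matrices:

Strassen's algorithm requires power-of-2 dimensions. Pad 45x45 to 64x64 (next power of 2).

Standard algorithm: 45^3 = 91125 multiplications
Strassen's algorithm: 7^(log2(64)) = 7^6 = 117649 multiplications
Difference: 91125 - 117649 = -26524 (Strassen uses MORE here due to padding overhead — for small or just-over-power-of-2 n, padding can outweigh the per-level savings)

Standard: 91125 multiplications (45^3). Strassen: 117649 multiplications (7^6, after padding to 64x64). Strassen reduces 8 recursive multiplications to 7 at each level.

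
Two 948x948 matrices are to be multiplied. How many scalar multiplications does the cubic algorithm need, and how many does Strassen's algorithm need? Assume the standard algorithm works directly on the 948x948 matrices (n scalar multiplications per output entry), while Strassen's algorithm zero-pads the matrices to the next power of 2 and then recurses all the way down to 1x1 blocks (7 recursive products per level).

Matrix multiplication for 948x948 matrices:

Strassen's algorithm requires power-of-2 dimensions. Pad 948x948 to 1024x1024 (next power of 2).

Standard algorithm: 948^3 = 851971392 multiplications
Strassen's algorithm: 7^(log2(1024)) = 7^10 = 282475249 multiplications
Savings: 851971392 - 282475249 = 569496143 multiplications

Standard: 851971392 multiplications (948^3). Strassen: 282475249 multiplications (7^10, after padding to 1024x1024). Strassen reduces 8 recursive multiplications to 7 at each level.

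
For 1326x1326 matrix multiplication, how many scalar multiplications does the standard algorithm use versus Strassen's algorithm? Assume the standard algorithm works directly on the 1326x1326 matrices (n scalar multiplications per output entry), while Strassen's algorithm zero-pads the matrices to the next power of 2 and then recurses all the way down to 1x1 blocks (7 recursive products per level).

Matrix multiplication for 1326x1326 matrices:

Strassen's algorithm requires power-of-2 dimensions. Pad 1326x1326 to 2048x2048 (next power of 2).

Standard algorithm: 1326^3 = 2331473976 multiplications
Strassen's algorithm: 7^(log2(2048)) = 7^11 = 1977326743 multiplications
Savings: 2331473976 - 1977326743 = 354147233 multiplications

Standard: 2331473976 multiplications (1326^3). Strassen: 1977326743 multiplications (7^11, after padding to 2048x2048). Strassen reduces 8 recursive multiplications to 7 at each level.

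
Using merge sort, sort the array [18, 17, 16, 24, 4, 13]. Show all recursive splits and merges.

Merge sort trace:

Split: [18, 17, 16, 24, 4, 13] -> [18, 17, 16] and [24, 4, 13]
  Split: [18, 17, 16] -> [18] and [17, 16]
    Split: [17, 16] -> [17] and [16]
    Merge: [17] + [16] -> [16, 17]
  Merge: [18] + [16, 17] -> [16, 17, 18]
  Split: [24, 4, 13] -> [24] and [4, 13]
    Split: [4, 13] -> [4] and [13]
    Merge: [4] + [13] -> [4, 13]
  Merge: [24] + [4, 13] -> [4, 13, 24]
Merge: [16, 17, 18] + [4, 13, 24] -> [4, 13, 16, 17, 18, 24]

Final sorted array: [4, 13, 16, 17, 18, 24]

The merge sort proceeds by recursively splitting the array and merging sorted halves.
After all merges, the sorted array is [4, 13, 16, 17, 18, 24].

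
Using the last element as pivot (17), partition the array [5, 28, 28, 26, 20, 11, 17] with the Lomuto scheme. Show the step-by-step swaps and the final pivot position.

Lomuto partition with pivot = 17:

Initial array: [5, 28, 28, 26, 20, 11, 17]

arr[0]=5 <= 17: swap with position 0, array becomes [5, 28, 28, 26, 20, 11, 17]
arr[1]=28 > 17: no swap
arr[2]=28 > 17: no swap
arr[3]=26 > 17: no swap
arr[4]=20 > 17: no swap
arr[5]=11 <= 17: swap with position 1, array becomes [5, 11, 28, 26, 20, 28, 17]

Place pivot at position 2: [5, 11, 17, 26, 20, 28, 28]
Pivot position: 2

After partitioning with pivot 17, the array becomes [5, 11, 17, 26, 20, 28, 28]. The pivot is placed at index 2. All elements to the left of the pivot are <= 17, and all elements to the right are > 17.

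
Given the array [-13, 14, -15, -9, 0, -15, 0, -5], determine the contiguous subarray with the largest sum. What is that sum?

Using Kadane's algorithm on [-13, 14, -15, -9, 0, -15, 0, -5]:

Scanning through the array:
Position 1 (value 14): max_ending_here = 14, max_so_far = 14
Position 2 (value -15): max_ending_here = -1, max_so_far = 14
Position 3 (value -9): max_ending_here = -9, max_so_far = 14
Position 4 (value 0): max_ending_here = 0, max_so_far = 14
Position 5 (value -15): max_ending_here = -15, max_so_far = 14
Position 6 (value 0): max_ending_here = 0, max_so_far = 14
Position 7 (value -5): max_ending_here = -5, max_so_far = 14

Maximum subarray: [14]
Maximum sum: 14

The maximum subarray is [14] with sum 14. This subarray runs from index 1 to index 1.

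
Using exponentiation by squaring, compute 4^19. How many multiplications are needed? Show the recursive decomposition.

Computing 4^19 by squaring (build up from 4^1; each line after the first costs one multiplication):

4^1 = 4
4^2 = (4^1)^2 = 4^2 = 16
4^4 = (4^2)^2 = 16^2 = 256
4^8 = (4^4)^2 = 256^2 = 65536
4^9 = 4 * 4^8 = 4 * 65536 = 262144
4^18 = (4^9)^2 = 262144^2 = 68719476736
4^19 = 4 * 4^18 = 4 * 68719476736 = 274877906944

Result: 274877906944
Multiplications needed: 6 (6 lines after 4^1)

4^19 = 274877906944. Using exponentiation by squaring, this requires 6 multiplications. The key idea: if the exponent is even, square the half-power; if odd, multiply by the base once.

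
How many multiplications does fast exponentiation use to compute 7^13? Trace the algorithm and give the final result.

Computing 7^13 by squaring (build up from 7^1; each line after the first costs one multiplication):

7^1 = 7
7^2 = (7^1)^2 = 7^2 = 49
7^3 = 7 * 7^2 = 7 * 49 = 343
7^6 = (7^3)^2 = 343^2 = 117649
7^12 = (7^6)^2 = 117649^2 = 13841287201
7^13 = 7 * 7^12 = 7 * 13841287201 = 96889010407

Result: 96889010407
Multiplications needed: 5 (5 lines after 7^1)

7^13 = 96889010407. Using exponentiation by squaring, this requires 5 multiplications. The key idea: if the exponent is even, square the half-power; if odd, multiply by the base once.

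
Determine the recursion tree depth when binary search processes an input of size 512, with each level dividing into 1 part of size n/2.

For divide and conquer with division factor 2:

Problem sizes at each level:
Level 0: 512
Level 1: 256
Level 2: 128
Level 3: 64
Level 4: 32
Level 5: 16
Level 6: 8
Level 7: 4
Level 8: 2
Level 9: 1

The root is level 0 and the size-1 base case is level 9 (the tree spans levels 0 through 9, i.e. 10 levels counting the root), so the depth is the number of divisions: log_2(512) = 9

The recursion tree depth is log_2(512) = 9. At each level, the problem size is divided by 2, so it takes 9 divisions to reduce to a base case of size 1. The algorithm makes 1 recursive call at each level.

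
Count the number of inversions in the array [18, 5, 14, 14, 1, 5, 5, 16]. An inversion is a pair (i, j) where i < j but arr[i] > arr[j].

Finding inversions in [18, 5, 14, 14, 1, 5, 5, 16]:

(0, 1): arr[0]=18 > arr[1]=5
(0, 2): arr[0]=18 > arr[2]=14
(0, 3): arr[0]=18 > arr[3]=14
(0, 4): arr[0]=18 > arr[4]=1
(0, 5): arr[0]=18 > arr[5]=5
(0, 6): arr[0]=18 > arr[6]=5
(0, 7): arr[0]=18 > arr[7]=16
(1, 4): arr[1]=5 > arr[4]=1
(2, 4): arr[2]=14 > arr[4]=1
(2, 5): arr[2]=14 > arr[5]=5
(2, 6): arr[2]=14 > arr[6]=5
(3, 4): arr[3]=14 > arr[4]=1
(3, 5): arr[3]=14 > arr[5]=5
(3, 6): arr[3]=14 > arr[6]=5

Total inversions: 14

The array has 14 inversion(s): (0,1), (0,2), (0,3), (0,4), (0,5), (0,6), (0,7), (1,4), (2,4), (2,5), (2,6), (3,4), (3,5), (3,6). Each pair (i,j) satisfies i < j and arr[i] > arr[j].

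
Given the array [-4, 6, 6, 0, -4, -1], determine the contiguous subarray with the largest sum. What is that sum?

Using Kadane's algorithm on [-4, 6, 6, 0, -4, -1]:

Scanning through the array:
Position 1 (value 6): max_ending_here = 6, max_so_far = 6
Position 2 (value 6): max_ending_here = 12, max_so_far = 12
Position 3 (value 0): max_ending_here = 12, max_so_far = 12
Position 4 (value -4): max_ending_here = 8, max_so_far = 12
Position 5 (value -1): max_ending_here = 7, max_so_far = 12

Maximum subarray: [6, 6]
Maximum sum: 12

The maximum subarray is [6, 6] with sum 12. This subarray runs from index 1 to index 2.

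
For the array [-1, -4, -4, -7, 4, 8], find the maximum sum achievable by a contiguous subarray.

Using Kadane's algorithm on [-1, -4, -4, -7, 4, 8]:

Scanning through the array:
Position 1 (value -4): max_ending_here = -4, max_so_far = -1
Position 2 (value -4): max_ending_here = -4, max_so_far = -1
Position 3 (value -7): max_ending_here = -7, max_so_far = -1
Position 4 (value 4): max_ending_here = 4, max_so_far = 4
Position 5 (value 8): max_ending_here = 12, max_so_far = 12

Maximum subarray: [4, 8]
Maximum sum: 12

The maximum subarray is [4, 8] with sum 12. This subarray runs from index 4 to index 5.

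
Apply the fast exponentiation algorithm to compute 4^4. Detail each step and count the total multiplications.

Computing 4^4 by squaring (build up from 4^1; each line after the first costs one multiplication):

4^1 = 4
4^2 = (4^1)^2 = 4^2 = 16
4^4 = (4^2)^2 = 16^2 = 256

Result: 256
Multiplications needed: 2 (2 lines after 4^1)

4^4 = 256. Using exponentiation by squaring, this requires 2 multiplications. The key idea: if the exponent is even, square the half-power; if odd, multiply by the base once.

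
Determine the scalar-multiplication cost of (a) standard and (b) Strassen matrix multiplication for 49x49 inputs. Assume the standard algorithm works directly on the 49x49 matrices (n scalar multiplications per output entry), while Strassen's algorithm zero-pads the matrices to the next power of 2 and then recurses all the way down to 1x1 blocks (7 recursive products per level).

Matrix multiplication for 49x49 matrices:

Strassen's algorithm requires power-of-2 dimensions. Pad 49x49 to 64x64 (next power of 2).

Standard algorithm: 49^3 = 117649 multiplications
Strassen's algorithm: 7^(log2(64)) = 7^6 = 117649 multiplications
Savings: 117649 - 117649 = 0 multiplications

Standard: 117649 multiplications (49^3). Strassen: 117649 multiplications (7^6, after padding to 64x64). Strassen reduces 8 recursive multiplications to 7 at each level.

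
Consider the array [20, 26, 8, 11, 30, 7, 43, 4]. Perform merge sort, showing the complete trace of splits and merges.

Merge sort trace:

Split: [20, 26, 8, 11, 30, 7, 43, 4] -> [20, 26, 8, 11] and [30, 7, 43, 4]
  Split: [20, 26, 8, 11] -> [20, 26] and [8, 11]
    Split: [20, 26] -> [20] and [26]
    Merge: [20] + [26] -> [20, 26]
    Split: [8, 11] -> [8] and [11]
    Merge: [8] + [11] -> [8, 11]
  Merge: [20, 26] + [8, 11] -> [8, 11, 20, 26]
  Split: [30, 7, 43, 4] -> [30, 7] and [43, 4]
    Split: [30, 7] -> [30] and [7]
    Merge: [30] + [7] -> [7, 30]
    Split: [43, 4] -> [43] and [4]
    Merge: [43] + [4] -> [4, 43]
  Merge: [7, 30] + [4, 43] -> [4, 7, 30, 43]
Merge: [8, 11, 20, 26] + [4, 7, 30, 43] -> [4, 7, 8, 11, 20, 26, 30, 43]

Final sorted array: [4, 7, 8, 11, 20, 26, 30, 43]

The merge sort proceeds by recursively splitting the array and merging sorted halves.
After all merges, the sorted array is [4, 7, 8, 11, 20, 26, 30, 43].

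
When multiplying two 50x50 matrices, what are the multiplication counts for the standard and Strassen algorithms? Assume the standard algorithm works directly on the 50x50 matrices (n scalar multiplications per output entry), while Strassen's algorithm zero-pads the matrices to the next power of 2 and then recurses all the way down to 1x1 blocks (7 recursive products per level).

Matrix multiplication for 50x50 matrices:

Strassen's algorithm requires power-of-2 dimensions. Pad 50x50 to 64x64 (next power of 2).

Standard algorithm: 50^3 = 125000 multiplications
Strassen's algorithm: 7^(log2(64)) = 7^6 = 117649 multiplications
Savings: 125000 - 117649 = 7351 multiplications

Standard: 125000 multiplications (50^3). Strassen: 117649 multiplications (7^6, after padding to 64x64). Strassen reduces 8 recursive multiplications to 7 at each level.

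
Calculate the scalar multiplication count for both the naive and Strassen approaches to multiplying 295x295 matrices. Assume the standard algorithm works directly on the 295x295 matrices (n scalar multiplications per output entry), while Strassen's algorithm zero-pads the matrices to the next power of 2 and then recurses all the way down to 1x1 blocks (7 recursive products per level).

Matrix multiplication for 295x295 matrices:

Strassen's algorithm requires power-of-2 dimensions. Pad 295x295 to 512x512 (next power of 2).

Standard algorithm: 295^3 = 25672375 multiplications
Strassen's algorithm: 7^(log2(512)) = 7^9 = 40353607 multiplications
Difference: 25672375 - 40353607 = -14681232 (Strassen uses MORE here due to padding overhead — for small or just-over-power-of-2 n, padding can outweigh the per-level savings)

Standard: 25672375 multiplications (295^3). Strassen: 40353607 multiplications (7^9, after padding to 512x512). Strassen reduces 8 recursive multiplications to 7 at each level.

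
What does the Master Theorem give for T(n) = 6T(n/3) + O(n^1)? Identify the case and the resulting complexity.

Master Theorem for T(n) = 6T(n/3) + O(n^1):

a = 6, b = 3, c = 1
log_b(a) = log_3(6) = 1.6309

Case 1: c = 1 < log_3(6) = 1.6309
T(n) = O(n^(log_3 6))

For T(n) = 6T(n/3) + O(n^1): log_3(6) = 1.6309. This is Case 1 of the Master Theorem (c < log_b(a), work dominated by leaves), giving O(n^(log_3 6)).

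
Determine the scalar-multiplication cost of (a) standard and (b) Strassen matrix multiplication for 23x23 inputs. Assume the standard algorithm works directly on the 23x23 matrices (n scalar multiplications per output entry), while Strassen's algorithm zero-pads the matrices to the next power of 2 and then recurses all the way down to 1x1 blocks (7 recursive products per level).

Matrix multiplication for 23x23 matrices:

Strassen's algorithm requires power-of-2 dimensions. Pad 23x23 to 32x32 (next power of 2).

Standard algorithm: 23^3 = 12167 multiplications
Strassen's algorithm: 7^(log2(32)) = 7^5 = 16807 multiplications
Difference: 12167 - 16807 = -4640 (Strassen uses MORE here due to padding overhead — for small or just-over-power-of-2 n, padding can outweigh the per-level savings)

Standard: 12167 multiplications (23^3). Strassen: 16807 multiplications (7^5, after padding to 32x32). Strassen reduces 8 recursive multiplications to 7 at each level.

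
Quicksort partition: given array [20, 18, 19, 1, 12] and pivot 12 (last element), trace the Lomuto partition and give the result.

Lomuto partition with pivot = 12:

Initial array: [20, 18, 19, 1, 12]

arr[0]=20 > 12: no swap
arr[1]=18 > 12: no swap
arr[2]=19 > 12: no swap
arr[3]=1 <= 12: swap with position 0, array becomes [1, 18, 19, 20, 12]

Place pivot at position 1: [1, 12, 19, 20, 18]
Pivot position: 1

After partitioning with pivot 12, the array becomes [1, 12, 19, 20, 18]. The pivot is placed at index 1. All elements to the left of the pivot are <= 12, and all elements to the right are > 12.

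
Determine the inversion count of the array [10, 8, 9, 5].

Finding inversions in [10, 8, 9, 5]:

(0, 1): arr[0]=10 > arr[1]=8
(0, 2): arr[0]=10 > arr[2]=9
(0, 3): arr[0]=10 > arr[3]=5
(1, 3): arr[1]=8 > arr[3]=5
(2, 3): arr[2]=9 > arr[3]=5

Total inversions: 5

The array has 5 inversion(s): (0,1), (0,2), (0,3), (1,3), (2,3). Each pair (i,j) satisfies i < j and arr[i] > arr[j].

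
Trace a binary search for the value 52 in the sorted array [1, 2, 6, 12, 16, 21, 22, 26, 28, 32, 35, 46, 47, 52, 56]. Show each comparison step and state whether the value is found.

Binary search for 52 in [1, 2, 6, 12, 16, 21, 22, 26, 28, 32, 35, 46, 47, 52, 56]:

lo=0, hi=14, mid=7, arr[mid]=26 -> 26 < 52, search right half
lo=8, hi=14, mid=11, arr[mid]=46 -> 46 < 52, search right half
lo=12, hi=14, mid=13, arr[mid]=52 -> Found target at index 13!

Binary search finds 52 at index 13 after 3 comparisons. The search repeatedly halves the search space by comparing with the middle element.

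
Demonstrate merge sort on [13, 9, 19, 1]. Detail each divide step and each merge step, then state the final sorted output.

Merge sort trace:

Split: [13, 9, 19, 1] -> [13, 9] and [19, 1]
  Split: [13, 9] -> [13] and [9]
  Merge: [13] + [9] -> [9, 13]
  Split: [19, 1] -> [19] and [1]
  Merge: [19] + [1] -> [1, 19]
Merge: [9, 13] + [1, 19] -> [1, 9, 13, 19]

Final sorted array: [1, 9, 13, 19]

The merge sort proceeds by recursively splitting the array and merging sorted halves.
After all merges, the sorted array is [1, 9, 13, 19].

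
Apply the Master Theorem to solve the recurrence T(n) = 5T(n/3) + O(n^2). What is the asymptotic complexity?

Master Theorem for T(n) = 5T(n/3) + O(n^2):

a = 5, b = 3, c = 2
log_b(a) = log_3(5) = 1.4650

Case 3: c = 2 > log_3(5) = 1.4650
T(n) = O(n^2) = O(n^2)

For T(n) = 5T(n/3) + O(n^2): log_3(5) = 1.4650. This is Case 3 of the Master Theorem (c > log_b(a), work dominated by root), giving O(n^2).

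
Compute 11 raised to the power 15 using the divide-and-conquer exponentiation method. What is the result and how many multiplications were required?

Computing 11^15 by squaring (build up from 11^1; each line after the first costs one multiplication):

11^1 = 11
11^2 = (11^1)^2 = 11^2 = 121
11^3 = 11 * 11^2 = 11 * 121 = 1331
11^6 = (11^3)^2 = 1331^2 = 1771561
11^7 = 11 * 11^6 = 11 * 1771561 = 19487171
11^14 = (11^7)^2 = 19487171^2 = 379749833583241
11^15 = 11 * 11^14 = 11 * 379749833583241 = 4177248169415651

Result: 4177248169415651
Multiplications needed: 6 (6 lines after 11^1)

11^15 = 4177248169415651. Using exponentiation by squaring, this requires 6 multiplications. The key idea: if the exponent is even, square the half-power; if odd, multiply by the base once.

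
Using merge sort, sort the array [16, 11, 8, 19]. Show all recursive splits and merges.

Merge sort trace:

Split: [16, 11, 8, 19] -> [16, 11] and [8, 19]
  Split: [16, 11] -> [16] and [11]
  Merge: [16] + [11] -> [11, 16]
  Split: [8, 19] -> [8] and [19]
  Merge: [8] + [19] -> [8, 19]
Merge: [11, 16] + [8, 19] -> [8, 11, 16, 19]

Final sorted array: [8, 11, 16, 19]

The merge sort proceeds by recursively splitting the array and merging sorted halves.
After all merges, the sorted array is [8, 11, 16, 19].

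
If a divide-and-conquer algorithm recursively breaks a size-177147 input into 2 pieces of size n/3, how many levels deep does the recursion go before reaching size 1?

For divide and conquer with division factor 3:

Problem sizes at each level:
Level 0: 177147
Level 1: 59049
Level 2: 19683
Level 3: 6561
Level 4: 2187
Level 5: 729
Level 6: 243
Level 7: 81
Level 8: 27
Level 9: 9
Level 10: 3
Level 11: 1

The root is level 0 and the size-1 base case is level 11 (the tree spans levels 0 through 11, i.e. 12 levels counting the root), so the depth is the number of divisions: log_3(177147) = 11

The recursion tree depth is log_3(177147) = 11. At each level, the problem size is divided by 3, so it takes 11 divisions to reduce to a base case of size 1. The algorithm makes 2 recursive calls at each level.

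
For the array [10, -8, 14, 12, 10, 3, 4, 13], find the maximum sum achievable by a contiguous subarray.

Using Kadane's algorithm on [10, -8, 14, 12, 10, 3, 4, 13]:

Scanning through the array:
Position 1 (value -8): max_ending_here = 2, max_so_far = 10
Position 2 (value 14): max_ending_here = 16, max_so_far = 16
Position 3 (value 12): max_ending_here = 28, max_so_far = 28
Position 4 (value 10): max_ending_here = 38, max_so_far = 38
Position 5 (value 3): max_ending_here = 41, max_so_far = 41
Position 6 (value 4): max_ending_here = 45, max_so_far = 45
Position 7 (value 13): max_ending_here = 58, max_so_far = 58

Maximum subarray: [10, -8, 14, 12, 10, 3, 4, 13]
Maximum sum: 58

The maximum subarray is [10, -8, 14, 12, 10, 3, 4, 13] with sum 58. This subarray runs from index 0 to index 7.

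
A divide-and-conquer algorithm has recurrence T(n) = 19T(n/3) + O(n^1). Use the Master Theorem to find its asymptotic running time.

Master Theorem for T(n) = 19T(n/3) + O(n^1):

a = 19, b = 3, c = 1
log_b(a) = log_3(19) = 2.6801

Case 1: c = 1 < log_3(19) = 2.6801
T(n) = O(n^(log_3 19))

For T(n) = 19T(n/3) + O(n^1): log_3(19) = 2.6801. This is Case 1 of the Master Theorem (c < log_b(a), work dominated by leaves), giving O(n^(log_3 19)).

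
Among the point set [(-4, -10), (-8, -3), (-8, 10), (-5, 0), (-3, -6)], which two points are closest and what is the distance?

Computing all pairwise distances among 5 points:

d((-4, -10), (-8, -3)) = 8.0623
d((-4, -10), (-8, 10)) = 20.3961
d((-4, -10), (-5, 0)) = 10.0499
d((-4, -10), (-3, -6)) = 4.1231 <-- minimum
d((-8, -3), (-8, 10)) = 13.0
d((-8, -3), (-5, 0)) = 4.2426
d((-8, -3), (-3, -6)) = 5.831
d((-8, 10), (-5, 0)) = 10.4403
d((-8, 10), (-3, -6)) = 16.7631
d((-5, 0), (-3, -6)) = 6.3246

Closest pair: (-4, -10) and (-3, -6) with distance 4.1231

The closest pair is (-4, -10) and (-3, -6) with Euclidean distance 4.1231. For 5 points, brute-force pairwise comparison is shown above. For large n, the divide-and-conquer algorithm (sort by x, recurse on halves, check the dividing strip) achieves O(n log n).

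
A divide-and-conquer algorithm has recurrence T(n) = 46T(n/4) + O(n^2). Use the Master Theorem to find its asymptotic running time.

Master Theorem for T(n) = 46T(n/4) + O(n^2):

a = 46, b = 4, c = 2
log_b(a) = log_4(46) = 2.7618

Case 1: c = 2 < log_4(46) = 2.7618
T(n) = O(n^(log_4 46))

For T(n) = 46T(n/4) + O(n^2): log_4(46) = 2.7618. This is Case 1 of the Master Theorem (c < log_b(a), work dominated by leaves), giving O(n^(log_4 46)).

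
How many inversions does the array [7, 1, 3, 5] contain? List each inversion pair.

Finding inversions in [7, 1, 3, 5]:

(0, 1): arr[0]=7 > arr[1]=1
(0, 2): arr[0]=7 > arr[2]=3
(0, 3): arr[0]=7 > arr[3]=5

Total inversions: 3

The array has 3 inversion(s): (0,1), (0,2), (0,3). Each pair (i,j) satisfies i < j and arr[i] > arr[j].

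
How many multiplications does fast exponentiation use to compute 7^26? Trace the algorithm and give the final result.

Computing 7^26 by squaring (build up from 7^1; each line after the first costs one multiplication):

7^1 = 7
7^2 = (7^1)^2 = 7^2 = 49
7^3 = 7 * 7^2 = 7 * 49 = 343
7^6 = (7^3)^2 = 343^2 = 117649
7^12 = (7^6)^2 = 117649^2 = 13841287201
7^13 = 7 * 7^12 = 7 * 13841287201 = 96889010407
7^26 = (7^13)^2 = 96889010407^2 = 9387480337647754305649

Result: 9387480337647754305649
Multiplications needed: 6 (6 lines after 7^1)

7^26 = 9387480337647754305649. Using exponentiation by squaring, this requires 6 multiplications. The key idea: if the exponent is even, square the half-power; if odd, multiply by the base once.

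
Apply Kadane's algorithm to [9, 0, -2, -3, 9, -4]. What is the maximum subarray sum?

Using Kadane's algorithm on [9, 0, -2, -3, 9, -4]:

Scanning through the array:
Position 1 (value 0): max_ending_here = 9, max_so_far = 9
Position 2 (value -2): max_ending_here = 7, max_so_far = 9
Position 3 (value -3): max_ending_here = 4, max_so_far = 9
Position 4 (value 9): max_ending_here = 13, max_so_far = 13
Position 5 (value -4): max_ending_here = 9, max_so_far = 13

Maximum subarray: [9, 0, -2, -3, 9]
Maximum sum: 13

The maximum subarray is [9, 0, -2, -3, 9] with sum 13. This subarray runs from index 0 to index 4.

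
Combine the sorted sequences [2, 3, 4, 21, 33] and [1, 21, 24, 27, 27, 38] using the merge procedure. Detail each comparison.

Merging process:

Compare 2 vs 1: take 1 from right. Merged: [1]
Compare 2 vs 21: take 2 from left. Merged: [1, 2]
Compare 3 vs 21: take 3 from left. Merged: [1, 2, 3]
Compare 4 vs 21: take 4 from left. Merged: [1, 2, 3, 4]
Compare 21 vs 21: take 21 from left. Merged: [1, 2, 3, 4, 21]
Compare 33 vs 21: take 21 from right. Merged: [1, 2, 3, 4, 21, 21]
Compare 33 vs 24: take 24 from right. Merged: [1, 2, 3, 4, 21, 21, 24]
Compare 33 vs 27: take 27 from right. Merged: [1, 2, 3, 4, 21, 21, 24, 27]
Compare 33 vs 27: take 27 from right. Merged: [1, 2, 3, 4, 21, 21, 24, 27, 27]
Compare 33 vs 38: take 33 from left. Merged: [1, 2, 3, 4, 21, 21, 24, 27, 27, 33]
Append remaining from right: [38]. Merged: [1, 2, 3, 4, 21, 21, 24, 27, 27, 33, 38]

Final merged array: [1, 2, 3, 4, 21, 21, 24, 27, 27, 33, 38]
Total comparisons: 10

The merged array is [1, 2, 3, 4, 21, 21, 24, 27, 27, 33, 38], requiring 10 comparisons. The merge step runs in O(n) time where n is the total number of elements.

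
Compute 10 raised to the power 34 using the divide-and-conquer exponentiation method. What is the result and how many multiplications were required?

Computing 10^34 by squaring (build up from 10^1; each line after the first costs one multiplication):

10^1 = 10
10^2 = (10^1)^2 = 10^2 = 100
10^4 = (10^2)^2 = 100^2 = 10000
10^8 = (10^4)^2 = 10000^2 = 100000000
10^16 = (10^8)^2 = 100000000^2 = 10000000000000000
10^17 = 10 * 10^16 = 10 * 10000000000000000 = 100000000000000000
10^34 = (10^17)^2 = 100000000000000000^2 = 10000000000000000000000000000000000

Result: 10000000000000000000000000000000000
Multiplications needed: 6 (6 lines after 10^1)

10^34 = 10000000000000000000000000000000000. Using exponentiation by squaring, this requires 6 multiplications. The key idea: if the exponent is even, square the half-power; if odd, multiply by the base once.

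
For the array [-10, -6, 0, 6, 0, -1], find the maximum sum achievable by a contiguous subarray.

Using Kadane's algorithm on [-10, -6, 0, 6, 0, -1]:

Scanning through the array:
Position 1 (value -6): max_ending_here = -6, max_so_far = -6
Position 2 (value 0): max_ending_here = 0, max_so_far = 0
Position 3 (value 6): max_ending_here = 6, max_so_far = 6
Position 4 (value 0): max_ending_here = 6, max_so_far = 6
Position 5 (value -1): max_ending_here = 5, max_so_far = 6

Maximum subarray: [0, 6]
Maximum sum: 6

The maximum subarray is [0, 6] with sum 6. This subarray runs from index 2 to index 3.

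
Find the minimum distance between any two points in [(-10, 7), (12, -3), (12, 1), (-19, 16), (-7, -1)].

Computing all pairwise distances among 5 points:

d((-10, 7), (12, -3)) = 24.1661
d((-10, 7), (12, 1)) = 22.8035
d((-10, 7), (-19, 16)) = 12.7279
d((-10, 7), (-7, -1)) = 8.544
d((12, -3), (12, 1)) = 4.0 <-- minimum
d((12, -3), (-19, 16)) = 36.3593
d((12, -3), (-7, -1)) = 19.105
d((12, 1), (-19, 16)) = 34.4384
d((12, 1), (-7, -1)) = 19.105
d((-19, 16), (-7, -1)) = 20.8087

Closest pair: (12, -3) and (12, 1) with distance 4.0

The closest pair is (12, -3) and (12, 1) with Euclidean distance 4.0. For 5 points, brute-force pairwise comparison is shown above. For large n, the divide-and-conquer algorithm (sort by x, recurse on halves, check the dividing strip) achieves O(n log n).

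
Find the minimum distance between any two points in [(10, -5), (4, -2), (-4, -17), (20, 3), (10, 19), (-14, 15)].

Computing all pairwise distances among 6 points:

d((10, -5), (4, -2)) = 6.7082 <-- minimum
d((10, -5), (-4, -17)) = 18.4391
d((10, -5), (20, 3)) = 12.8062
d((10, -5), (10, 19)) = 24.0
d((10, -5), (-14, 15)) = 31.241
d((4, -2), (-4, -17)) = 17.0
d((4, -2), (20, 3)) = 16.7631
d((4, -2), (10, 19)) = 21.8403
d((4, -2), (-14, 15)) = 24.7588
d((-4, -17), (20, 3)) = 31.241
d((-4, -17), (10, 19)) = 38.6264
d((-4, -17), (-14, 15)) = 33.5261
d((20, 3), (10, 19)) = 18.868
d((20, 3), (-14, 15)) = 36.0555
d((10, 19), (-14, 15)) = 24.3311

Closest pair: (10, -5) and (4, -2) with distance 6.7082

The closest pair is (10, -5) and (4, -2) with Euclidean distance 6.7082. For 6 points, brute-force pairwise comparison is shown above. For large n, the divide-and-conquer algorithm (sort by x, recurse on halves, check the dividing strip) achieves O(n log n).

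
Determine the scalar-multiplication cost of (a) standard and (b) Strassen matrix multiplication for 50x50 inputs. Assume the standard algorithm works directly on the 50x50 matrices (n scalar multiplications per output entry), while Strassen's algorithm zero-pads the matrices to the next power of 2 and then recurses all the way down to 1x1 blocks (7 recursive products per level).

Matrix multiplication for 50x50 matrices:

Strassen's algorithm requires power-of-2 dimensions. Pad 50x50 to 64x64 (next power of 2).

Standard algorithm: 50^3 = 125000 multiplications
Strassen's algorithm: 7^(log2(64)) = 7^6 = 117649 multiplications
Savings: 125000 - 117649 = 7351 multiplications

Standard: 125000 multiplications (50^3). Strassen: 117649 multiplications (7^6, after padding to 64x64). Strassen reduces 8 recursive multiplications to 7 at each level.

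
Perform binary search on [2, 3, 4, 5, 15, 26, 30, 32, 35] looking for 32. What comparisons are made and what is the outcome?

Binary search for 32 in [2, 3, 4, 5, 15, 26, 30, 32, 35]:

lo=0, hi=8, mid=4, arr[mid]=15 -> 15 < 32, search right half
lo=5, hi=8, mid=6, arr[mid]=30 -> 30 < 32, search right half
lo=7, hi=8, mid=7, arr[mid]=32 -> Found target at index 7!

Binary search finds 32 at index 7 after 3 comparisons. The search repeatedly halves the search space by comparing with the middle element.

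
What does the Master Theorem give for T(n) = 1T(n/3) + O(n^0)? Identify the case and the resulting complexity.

Master Theorem for T(n) = 1T(n/3) + O(n^0):

a = 1, b = 3, c = 0
log_b(a) = log_3(1) = 0.0000

Case 2: c = 0 = log_3(1) = 0.0000
T(n) = O(n^0 log n) = O(log n)

For T(n) = 1T(n/3) + O(n^0): log_3(1) = 0.0000. This is Case 2 of the Master Theorem (c = log_b(a), equal work at all levels), giving O(log n).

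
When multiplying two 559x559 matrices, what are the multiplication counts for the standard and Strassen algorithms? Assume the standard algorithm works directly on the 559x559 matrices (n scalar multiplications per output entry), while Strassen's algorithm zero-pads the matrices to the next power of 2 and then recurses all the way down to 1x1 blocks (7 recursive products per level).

Matrix multiplication for 559x559 matrices:

Strassen's algorithm requires power-of-2 dimensions. Pad 559x559 to 1024x1024 (next power of 2).

Standard algorithm: 559^3 = 174676879 multiplications
Strassen's algorithm: 7^(log2(1024)) = 7^10 = 282475249 multiplications
Difference: 174676879 - 282475249 = -107798370 (Strassen uses MORE here due to padding overhead — for small or just-over-power-of-2 n, padding can outweigh the per-level savings)

Standard: 174676879 multiplications (559^3). Strassen: 282475249 multiplications (7^10, after padding to 1024x1024). Strassen reduces 8 recursive multiplications to 7 at each level.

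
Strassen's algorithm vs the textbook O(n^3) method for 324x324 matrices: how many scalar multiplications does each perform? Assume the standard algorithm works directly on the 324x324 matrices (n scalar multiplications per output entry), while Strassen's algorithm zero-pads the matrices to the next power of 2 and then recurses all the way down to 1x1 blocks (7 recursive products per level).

Matrix multiplication for 324x324 matrices:

Strassen's algorithm requires power-of-2 dimensions. Pad 324x324 to 512x512 (next power of 2).

Standard algorithm: 324^3 = 34012224 multiplications
Strassen's algorithm: 7^(log2(512)) = 7^9 = 40353607 multiplications
Difference: 34012224 - 40353607 = -6341383 (Strassen uses MORE here due to padding overhead — for small or just-over-power-of-2 n, padding can outweigh the per-level savings)

Standard: 34012224 multiplications (324^3). Strassen: 40353607 multiplications (7^9, after padding to 512x512). Strassen reduces 8 recursive multiplications to 7 at each level.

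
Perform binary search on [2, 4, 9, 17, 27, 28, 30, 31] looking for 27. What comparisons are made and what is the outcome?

Binary search for 27 in [2, 4, 9, 17, 27, 28, 30, 31]:

lo=0, hi=7, mid=3, arr[mid]=17 -> 17 < 27, search right half
lo=4, hi=7, mid=5, arr[mid]=28 -> 28 > 27, search left half
lo=4, hi=4, mid=4, arr[mid]=27 -> Found target at index 4!

Binary search finds 27 at index 4 after 3 comparisons. The search repeatedly halves the search space by comparing with the middle element.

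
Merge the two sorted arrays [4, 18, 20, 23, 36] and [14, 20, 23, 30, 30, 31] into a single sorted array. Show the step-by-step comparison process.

Merging process:

Compare 4 vs 14: take 4 from left. Merged: [4]
Compare 18 vs 14: take 14 from right. Merged: [4, 14]
Compare 18 vs 20: take 18 from left. Merged: [4, 14, 18]
Compare 20 vs 20: take 20 from left. Merged: [4, 14, 18, 20]
Compare 23 vs 20: take 20 from right. Merged: [4, 14, 18, 20, 20]
Compare 23 vs 23: take 23 from left. Merged: [4, 14, 18, 20, 20, 23]
Compare 36 vs 23: take 23 from right. Merged: [4, 14, 18, 20, 20, 23, 23]
Compare 36 vs 30: take 30 from right. Merged: [4, 14, 18, 20, 20, 23, 23, 30]
Compare 36 vs 30: take 30 from right. Merged: [4, 14, 18, 20, 20, 23, 23, 30, 30]
Compare 36 vs 31: take 31 from right. Merged: [4, 14, 18, 20, 20, 23, 23, 30, 30, 31]
Append remaining from left: [36]. Merged: [4, 14, 18, 20, 20, 23, 23, 30, 30, 31, 36]

Final merged array: [4, 14, 18, 20, 20, 23, 23, 30, 30, 31, 36]
Total comparisons: 10

The merged array is [4, 14, 18, 20, 20, 23, 23, 30, 30, 31, 36], requiring 10 comparisons. The merge step runs in O(n) time where n is the total number of elements.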